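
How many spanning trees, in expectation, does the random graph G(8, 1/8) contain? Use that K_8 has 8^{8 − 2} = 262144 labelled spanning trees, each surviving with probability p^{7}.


K_8 has 8^{8 − 2} = 262144 labelled spanning trees.
For each such spanning tree H, let X_H = 1 if all 7 edges of H are present in G. Then P[X_H = 1] = p^{7} = (1/8)^{7} = 1/2097152.
By linearity of expectation: E[X] = Σ_H E[X_H] = 262144 · p^{7} = 262144 · 1/2097152 = 1/8.
Numerically: E[X] ≈ 0.125.

E[X] = 262144 · (1/8)^{7} = 1/8 ≈ 0.125.


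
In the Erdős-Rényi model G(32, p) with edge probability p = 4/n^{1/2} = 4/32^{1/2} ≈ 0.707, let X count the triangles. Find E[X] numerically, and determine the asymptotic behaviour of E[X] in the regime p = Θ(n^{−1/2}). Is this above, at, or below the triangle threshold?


Number of potential triangles: C(32, 3) = 4960.
Each occurs with probability p³ ≈ (0.707)³ ≈ 3.53553e-01.
By linearity: E[X] = C(32, 3)·p³ ≈ 4960 · 3.53553e-01 ≈ 1753.625.
Since α = 1/2 < 1, p = c/n^{1/2} ≫ 1/n is above the triangle threshold p ~ 1/n. Asymptotically E[X] ~ (c³/6)·n^{3(1−α)} = (4³/6)·n^{1.5} → ∞; triangles are abundant w.h.p.

E[X] ≈ 1753.625; in regime p = Θ(1/n^{1/2}) E[X] diverges (above the triangle threshold p ~ 1/n).


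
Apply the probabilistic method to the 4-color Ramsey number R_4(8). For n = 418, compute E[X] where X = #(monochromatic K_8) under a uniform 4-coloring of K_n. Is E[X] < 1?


E[X] = C(418, 8) · 4^{1 − 28} = 21608403021078588 · 4^{−27} = 21608403021078588/18014398509481984.
As a reduced fraction: E[X] = 5402100755269647/4503599627370496 ≈ 1.19951.
Is E[X] < 1? NO.
Since E[X] ≥ 1, the first-moment bound is inconclusive at n = 418; it does NOT by itself certify R_4(8) > 418.

E[X] = 5402100755269647/4503599627370496 ≈ 1.19951; E[X] ≥ 1; first-moment method inconclusive here.


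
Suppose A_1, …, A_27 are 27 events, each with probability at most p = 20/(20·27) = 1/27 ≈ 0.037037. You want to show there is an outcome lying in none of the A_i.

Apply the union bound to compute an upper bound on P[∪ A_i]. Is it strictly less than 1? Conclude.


Union bound: P[∪_{i=1}^{27} A_i] ≤ Σ_i P[A_i] ≤ 27·p = 27·(1/27) = 1.
Numerically: 1 ≈ 1.000000.
Is 1 < 1? NO.
Since the bound 1 is ≥ 1, the union bound is uninformative here; it does NOT by itself certify existence.

27·p = 1 ≈ 1.000000; existence NOT certified by the union bound.


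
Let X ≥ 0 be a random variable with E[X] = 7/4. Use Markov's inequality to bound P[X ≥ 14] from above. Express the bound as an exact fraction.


μ = E[X] = 7/4, a = 14.
Markov: P[X ≥ 14] ≤ μ/a = (7/4)/14 = 1/8.
Numerically: ≈ 0.12500.
(Since a = 14 > μ = 1.75000, the bound 1/8 is < 1 and informative.)

P[X ≥ 14] ≤ 1/8 ≈ 0.12500.


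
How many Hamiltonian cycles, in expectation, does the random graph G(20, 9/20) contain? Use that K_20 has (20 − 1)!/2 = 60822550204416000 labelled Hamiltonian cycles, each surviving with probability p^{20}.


K_20 has (20 − 1)!/2 = 60822550204416000 labelled Hamiltonian cycles.
For each such Hamiltonian cycle H, let X_H = 1 if all 20 edges of H are present in G. Then P[X_H = 1] = p^{20} = (9/20)^{20} = 12157665459056928801/104857600000000000000000000.
By linearity of expectation: E[X] = Σ_H E[X_H] = 60822550204416000 · p^{20} = 60822550204416000 · 12157665459056928801/104857600000000000000000000 = 180532279724605553545860280221/25600000000000000000.
Numerically: E[X] ≈ 7.052e+09.

E[X] = 60822550204416000 · (9/20)^{20} = 180532279724605553545860280221/25600000000000000000 ≈ 7.052e+09.


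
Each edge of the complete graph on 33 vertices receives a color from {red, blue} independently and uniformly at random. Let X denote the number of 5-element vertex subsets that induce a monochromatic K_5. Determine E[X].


Let X = Σ_S X_S over the C(33, 5) = 237336 subsets S of size 5, where X_S = 1 if the K_5 on S is monochromatic.
For a fixed S, the K_5 on S has C(5, 2) = 10 edges. P[all 10 edges red] = (1/2)^10, and likewise for blue, so P[monochromatic] = 2·(1/2)^10 = 2^{1 − 10} = 1/512.
By linearity of expectation: E[X] = C(33, 5) · 2^{1 − 10} = 237336 · 1/512 = 29667/64.
Numerically: E[X] ≈ 463.546875.

E[X] = C(33,5)·2^(1−C(5,2)) = 29667/64 ≈ 463.546875.


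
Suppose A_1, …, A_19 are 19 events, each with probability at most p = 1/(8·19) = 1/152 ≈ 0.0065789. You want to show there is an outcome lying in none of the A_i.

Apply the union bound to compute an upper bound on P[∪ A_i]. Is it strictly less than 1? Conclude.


Union bound: P[∪_{i=1}^{19} A_i] ≤ Σ_i P[A_i] ≤ 19·p = 19·(1/152) = 1/8.
Numerically: 1/8 ≈ 0.1250000.
Is 1/8 < 1? YES.
Since P[∪ A_i] ≤ 1/8 < 1, the complement has P[∩ A_i^c] ≥ 1 − 1/8 = 7/8 > 0, so some outcome avoids every A_i.

19·p = 1/8 ≈ 0.1250000; existence CERTIFIED by the union bound.


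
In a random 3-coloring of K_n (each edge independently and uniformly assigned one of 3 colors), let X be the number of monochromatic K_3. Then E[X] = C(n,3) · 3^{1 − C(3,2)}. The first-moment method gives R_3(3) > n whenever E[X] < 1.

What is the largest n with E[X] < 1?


We need C(n, 3) · 3^{1 − 3} < 1, i.e. C(n, 3) < 3^{3 − 1} = 9.
Check values of n near the boundary:
  n = 3: C(3, 3) = 1; 1 < 9? YES
  n = 4: C(4, 3) = 4; 4 < 9? YES
  n = 5: C(5, 3) = 10; 10 < 9? NO
  n = 6: C(6, 3) = 20; 20 < 9? NO
  n = 7: C(7, 3) = 35; 35 < 9? NO
The largest n with C(n, 3) < 9 is n = 4 (where E[X] = 4/9 ≈ 0.4444444). Hence R_3(3) > 4, i.e. R_3(3) ≥ 5.

Largest n = 4; hence R_3(3) > 4.


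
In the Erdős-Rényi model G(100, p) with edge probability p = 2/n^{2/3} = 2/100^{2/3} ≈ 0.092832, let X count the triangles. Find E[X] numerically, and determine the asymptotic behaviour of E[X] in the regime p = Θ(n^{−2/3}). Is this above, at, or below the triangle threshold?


Number of potential triangles: C(100, 3) = 161700.
Each occurs with probability p³ ≈ (0.092832)³ ≈ 8.0000000e-04.
By linearity: E[X] = C(100, 3)·p³ ≈ 161700 · 8.0000000e-04 ≈ 129.36000.
Since α = 2/3 < 1, p = c/n^{2/3} ≫ 1/n is above the triangle threshold p ~ 1/n. Asymptotically E[X] ~ (c³/6)·n^{3(1−α)} = (2³/6)·n^{1} → ∞; triangles are abundant w.h.p.

E[X] ≈ 129.36000; in regime p = Θ(1/n^{2/3}) E[X] diverges (above the triangle threshold p ~ 1/n).


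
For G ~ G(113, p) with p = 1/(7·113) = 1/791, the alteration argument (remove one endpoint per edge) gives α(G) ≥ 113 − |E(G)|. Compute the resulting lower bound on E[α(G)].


E[|E(G)|] = C(113, 2)·p = 6328 · (1/791) = 8.
E[α(G)] ≥ n − E[|E(G)|] = 113 − 8 = 105.
Numerically: ≈ 105.000.
(This is only a lower bound; the true E[α(G)] may be larger.)

E[α(G)] ≥ 105 ≈ 105.000.


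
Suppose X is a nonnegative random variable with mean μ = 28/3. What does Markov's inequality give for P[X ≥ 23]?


μ = E[X] = 28/3, a = 23.
Markov: P[X ≥ 23] ≤ μ/a = (28/3)/23 = 28/69.
Numerically: ≈ 0.406.
(Since a = 23 > μ = 9.333, the bound 28/69 is < 1 and informative.)

P[X ≥ 23] ≤ 28/69 ≈ 0.406.


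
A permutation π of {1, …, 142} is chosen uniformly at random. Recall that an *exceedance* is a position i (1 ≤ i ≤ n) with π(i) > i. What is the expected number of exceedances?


Write X = Σ_{i=1}^{142} X_i, where X_i = 1_{π(i) > i}.
For each fixed i, π(i) is uniform over {1, …, 142} (marginal of a uniform permutation), so P[π(i) > i] = (n − i)/n. Summing: Σ_{i=1}^{142} (n − i)/n = (0 + 1 + … + 141)/142 = 142(142 − 1)/(2·142) = (142 − 1)/2.
Hence E[X] = Σ_{i=1}^{142} (142 − i)/142 = 141/2 ≈ 70.50000.

E[X] = 141/2 = 70.50000.


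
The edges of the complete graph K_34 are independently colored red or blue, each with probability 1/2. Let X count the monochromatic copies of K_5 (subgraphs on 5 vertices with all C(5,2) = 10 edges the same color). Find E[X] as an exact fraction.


Let X = Σ_S X_S over the C(34, 5) = 278256 subsets S of size 5, where X_S = 1 if the K_5 on S is monochromatic.
For a fixed S, the K_5 on S has C(5, 2) = 10 edges. P[all 10 edges red] = (1/2)^10, and likewise for blue, so P[monochromatic] = 2·(1/2)^10 = 2^{1 − 10} = 1/512.
By linearity: E[X] = C(34, 5) · 2^{1 − 10} = 278256 · 1/512 = 17391/32.
Numerically: E[X] ≈ 543.4688.

E[X] = C(34,5)·2^(1−C(5,2)) = 17391/32 ≈ 543.4688.


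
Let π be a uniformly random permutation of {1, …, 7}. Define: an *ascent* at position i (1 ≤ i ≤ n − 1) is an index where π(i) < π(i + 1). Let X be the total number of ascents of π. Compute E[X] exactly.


Write X = Σ X_I over i = 1, …, 6, with X_I the indicator of one ascent.
There are 6 indicators.
For each fixed i, the pair (π(i), π(i+1)) is a uniformly random ordered pair of distinct values from {1, …, 7}; by symmetry P[π(i) < π(i+1)] = 1/2.
By linearity: E[X] = 6 · (1/2) = (7 − 1) · (1/2) = 3 ≈ 3.000000.

E[X] = 3 = 3.000000.


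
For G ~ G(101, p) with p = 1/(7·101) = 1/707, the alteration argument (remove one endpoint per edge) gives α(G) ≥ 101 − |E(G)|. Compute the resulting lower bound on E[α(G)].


E[|E(G)|] = C(101, 2)·p = 5050 · (1/707) = 50/7.
E[α(G)] ≥ n − E[|E(G)|] = 101 − 50/7 = 657/7.
Numerically: ≈ 93.8571.
(This is only a lower bound; the true E[α(G)] may be larger.)

E[α(G)] ≥ 657/7 ≈ 93.8571.


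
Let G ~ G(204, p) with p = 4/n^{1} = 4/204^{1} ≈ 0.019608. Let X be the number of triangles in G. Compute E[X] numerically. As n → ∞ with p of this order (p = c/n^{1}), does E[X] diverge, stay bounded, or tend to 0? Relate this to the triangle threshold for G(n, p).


Number of potential triangles: C(204, 3) = 1394204.
Each occurs with probability p³ ≈ (0.019608)³ ≈ 7.5385787e-06.
By linearity: E[X] = C(204, 3)·p³ ≈ 1394204 · 7.5385787e-06 ≈ 10.51032.
Here α = 1, so p = 4/n is exactly at the triangle threshold p ~ 1/n. Asymptotically E[X] → c³/6 = 4³/6 = 32/3 ≈ 10.66667, a bounded constant. In this regime the triangle count is asymptotically Poisson(c³/6).

E[X] ≈ 10.51032; in regime p = Θ(1/n^{1}) E[X] stays bounded (at the triangle threshold p ~ 1/n).


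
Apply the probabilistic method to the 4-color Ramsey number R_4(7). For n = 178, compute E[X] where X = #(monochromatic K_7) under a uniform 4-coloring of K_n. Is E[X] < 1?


E[X] = C(178, 7) · 4^{1 − 21} = 996867063280 · 4^{−20} = 996867063280/1099511627776.
As a reduced fraction: E[X] = 62304191455/68719476736 ≈ 0.9066453.
Is E[X] < 1? YES.
Since E[X] < 1, there exists a 4-coloring of K_{178} with no monochromatic K_7; hence R_4(7) > 178.

E[X] = 62304191455/68719476736 ≈ 0.9066453; E[X] < 1, so R_4(7) > 178.


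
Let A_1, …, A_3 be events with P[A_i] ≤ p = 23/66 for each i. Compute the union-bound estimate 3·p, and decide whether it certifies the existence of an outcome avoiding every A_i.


Union bound: P[∪_{i=1}^{3} A_i] ≤ Σ_i P[A_i] ≤ 3·p = 3·(23/66) = 23/22.
Numerically: 23/22 ≈ 1.0454545.
Is 23/22 < 1? NO.
Since the bound 23/22 is ≥ 1, the union bound is uninformative here; it does NOT by itself certify existence.

3·p = 23/22 ≈ 1.0454545; existence NOT certified by the union bound.


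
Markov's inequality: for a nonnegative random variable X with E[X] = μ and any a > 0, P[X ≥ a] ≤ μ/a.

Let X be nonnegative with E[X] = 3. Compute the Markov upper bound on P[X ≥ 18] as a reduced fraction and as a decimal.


μ = E[X] = 3, a = 18.
Markov: P[X ≥ 18] ≤ μ/a = (3)/18 = 1/6.
Numerically: ≈ 0.166667.
(Since a = 18 > μ = 3.000000, the bound 1/6 is < 1 and informative.)

P[X ≥ 18] ≤ 1/6 ≈ 0.166667.


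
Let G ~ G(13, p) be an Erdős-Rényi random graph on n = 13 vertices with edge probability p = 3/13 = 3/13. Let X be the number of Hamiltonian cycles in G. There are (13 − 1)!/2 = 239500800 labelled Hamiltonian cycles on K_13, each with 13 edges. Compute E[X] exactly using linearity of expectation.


K_13 has (13 − 1)!/2 = 239500800 labelled Hamiltonian cycles.
For each such Hamiltonian cycle H, let X_H = 1 if all 13 edges of H are present in G. Then P[X_H = 1] = p^{13} = (3/13)^{13} = 1594323/302875106592253.
By linearity of expectation: E[X] = Σ_H E[X_H] = 239500800 · p^{13} = 239500800 · 1594323/302875106592253 = 381841633958400/302875106592253.
Numerically: E[X] ≈ 1.26072.

E[X] = 239500800 · (3/13)^{13} = 381841633958400/302875106592253 ≈ 1.26072.


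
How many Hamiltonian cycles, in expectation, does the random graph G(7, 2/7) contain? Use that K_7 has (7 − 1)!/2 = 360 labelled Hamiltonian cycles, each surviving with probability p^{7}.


K_7 has (7 − 1)!/2 = 360 labelled Hamiltonian cycles.
For each such Hamiltonian cycle H, let X_H = 1 if all 7 edges of H are present in G. Then P[X_H = 1] = p^{7} = (2/7)^{7} = 128/823543.
By linearity of expectation: E[X] = Σ_H E[X_H] = 360 · p^{7} = 360 · 128/823543 = 46080/823543.
Numerically: E[X] ≈ 0.055953.

E[X] = 360 · (2/7)^{7} = 46080/823543 ≈ 0.055953.


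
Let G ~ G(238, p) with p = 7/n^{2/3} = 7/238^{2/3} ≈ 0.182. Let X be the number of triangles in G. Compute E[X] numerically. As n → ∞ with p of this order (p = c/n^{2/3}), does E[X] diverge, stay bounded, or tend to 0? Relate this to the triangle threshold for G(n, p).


Number of potential triangles: C(238, 3) = 2218636.
Each occurs with probability p³ ≈ (0.182)³ ≈ 6.05536e-03.
By linearity: E[X] = C(238, 3)·p³ ≈ 2218636 · 6.05536e-03 ≈ 13434.647.
Since α = 2/3 < 1, p = c/n^{2/3} ≫ 1/n is above the triangle threshold p ~ 1/n. Asymptotically E[X] ~ (c³/6)·n^{3(1−α)} = (7³/6)·n^{1} → ∞; triangles are abundant w.h.p.

E[X] ≈ 13434.647; in regime p = Θ(1/n^{2/3}) E[X] diverges (above the triangle threshold p ~ 1/n).


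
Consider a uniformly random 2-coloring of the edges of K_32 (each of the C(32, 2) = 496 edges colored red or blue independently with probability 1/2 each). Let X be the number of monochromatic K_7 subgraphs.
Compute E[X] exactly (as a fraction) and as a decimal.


Let X = Σ_S X_S over the C(32, 7) = 3365856 subsets S of size 7, where X_S = 1 if the K_7 on S is monochromatic.
For a fixed S, the K_7 on S has C(7, 2) = 21 edges. P[all 21 edges red] = (1/2)^21, and likewise for blue, so P[monochromatic] = 2·(1/2)^21 = 2^{1 − 21} = 1/1048576.
Summing: E[X] = C(32, 7) · 2^{1 − 21} = 3365856 · 1/1048576 = 105183/32768.
Numerically: E[X] ≈ 3.20993.

E[X] = C(32,7)·2^(1−C(7,2)) = 105183/32768 ≈ 3.20993.


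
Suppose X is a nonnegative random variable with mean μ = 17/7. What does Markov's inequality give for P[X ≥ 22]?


μ = E[X] = 17/7, a = 22.
Markov: P[X ≥ 22] ≤ μ/a = (17/7)/22 = 17/154.
Numerically: ≈ 0.110390.
(Since a = 22 > μ = 2.428571, the bound 17/154 is < 1 and informative.)

P[X ≥ 22] ≤ 17/154 ≈ 0.110390.


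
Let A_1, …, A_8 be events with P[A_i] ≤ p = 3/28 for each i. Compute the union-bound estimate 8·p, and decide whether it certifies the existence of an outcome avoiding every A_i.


Union bound: P[∪_{i=1}^{8} A_i] ≤ Σ_i P[A_i] ≤ 8·p = 8·(3/28) = 6/7.
Numerically: 6/7 ≈ 0.8571429.
Is 6/7 < 1? YES.
Since P[∪ A_i] ≤ 6/7 < 1, the complement has P[∩ A_i^c] ≥ 1 − 6/7 = 1/7 > 0, so some outcome avoids every A_i.

8·p = 6/7 ≈ 0.8571429; existence CERTIFIED by the union bound.


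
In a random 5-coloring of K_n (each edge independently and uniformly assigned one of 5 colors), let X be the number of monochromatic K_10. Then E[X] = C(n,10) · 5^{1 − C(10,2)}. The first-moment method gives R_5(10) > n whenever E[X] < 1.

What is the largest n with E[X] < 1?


We need C(n, 10) · 5^{1 − 45} < 1, i.e. C(n, 10) < 5^{45 − 1} = 5684341886080801486968994140625.
Check values of n near the boundary:
  n = 5386: C(5386, 10) = 5613966214234562222231428510561; 5613966214234562222231428510561 < 5684341886080801486968994140625? YES
  n = 5387: C(5387, 10) = 5624406917627224603154306376491; 5624406917627224603154306376491 < 5684341886080801486968994140625? YES
  n = 5388: C(5388, 10) = 5634865093375880654852250419586; 5634865093375880654852250419586 < 5684341886080801486968994140625? YES
  n = 5389: C(5389, 10) = 5645340767466558997768874792926; 5645340767466558997768874792926 < 5684341886080801486968994140625? YES
  n = 5390: C(5390, 10) = 5655833965919099070255434039753; 5655833965919099070255434039753 < 5684341886080801486968994140625? YES
  n = 5391: C(5391, 10) = 5666344714787188828795213697883; 5666344714787188828795213697883 < 5684341886080801486968994140625? YES
  n = 5392: C(5392, 10) = 5676873040158402483252283957448; 5676873040158402483252283957448 < 5684341886080801486968994140625? YES
  n = 5393: C(5393, 10) = 5687418968154238267170642278008; 5687418968154238267170642278008 < 5684341886080801486968994140625? NO
  n = 5394: C(5394, 10) = 5697982524930156243149785372878; 5697982524930156243149785372878 < 5684341886080801486968994140625? NO
The largest n with C(n, 10) < 5684341886080801486968994140625 is n = 5392 (where E[X] = 5676873040158402483252283957448/5684341886080801486968994140625 ≈ 0.998686). Hence R_5(10) > 5392, i.e. R_5(10) ≥ 5393.

Largest n = 5392; hence R_5(10) > 5392.


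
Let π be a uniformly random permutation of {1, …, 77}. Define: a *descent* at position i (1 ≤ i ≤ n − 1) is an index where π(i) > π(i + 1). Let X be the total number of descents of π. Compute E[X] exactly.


Write X = Σ X_I over i = 1, …, 76, with X_I the indicator of one descent.
There are 76 indicators.
For each fixed i, the pair (π(i), π(i+1)) is a uniformly random ordered pair of distinct values from {1, …, 77}; by symmetry P[π(i) > π(i+1)] = 1/2.
By linearity: E[X] = 76 · (1/2) = (77 − 1) · (1/2) = 38 ≈ 38.0000.

E[X] = 38 = 38.0000.


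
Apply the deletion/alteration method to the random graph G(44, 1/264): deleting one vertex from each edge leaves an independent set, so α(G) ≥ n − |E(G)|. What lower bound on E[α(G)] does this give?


E[|E(G)|] = C(44, 2)·p = 946 · (1/264) = 43/12.
E[α(G)] ≥ n − E[|E(G)|] = 44 − 43/12 = 485/12.
Numerically: ≈ 40.41667.
(This is only a lower bound; the true E[α(G)] may be larger.)

E[α(G)] ≥ 485/12 ≈ 40.41667.


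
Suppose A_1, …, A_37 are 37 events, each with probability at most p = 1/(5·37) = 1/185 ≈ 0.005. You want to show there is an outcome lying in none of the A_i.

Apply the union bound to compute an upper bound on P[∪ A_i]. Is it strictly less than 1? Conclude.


Union bound: P[∪_{i=1}^{37} A_i] ≤ Σ_i P[A_i] ≤ 37·p = 37·(1/185) = 1/5.
Numerically: 1/5 ≈ 0.200.
Is 1/5 < 1? YES.
Since P[∪ A_i] ≤ 1/5 < 1, the complement has P[∩ A_i^c] ≥ 1 − 1/5 = 4/5 > 0, so some outcome avoids every A_i.

37·p = 1/5 ≈ 0.200; existence CERTIFIED by the union bound.


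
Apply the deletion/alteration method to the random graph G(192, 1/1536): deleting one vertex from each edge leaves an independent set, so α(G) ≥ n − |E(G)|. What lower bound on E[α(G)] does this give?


E[|E(G)|] = C(192, 2)·p = 18336 · (1/1536) = 191/16.
E[α(G)] ≥ n − E[|E(G)|] = 192 − 191/16 = 2881/16.
Numerically: ≈ 180.0625.
(This is only a lower bound; the true E[α(G)] may be larger.)

E[α(G)] ≥ 2881/16 ≈ 180.0625.


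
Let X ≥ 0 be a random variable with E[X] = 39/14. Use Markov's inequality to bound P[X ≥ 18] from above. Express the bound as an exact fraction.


μ = E[X] = 39/14, a = 18.
Markov: P[X ≥ 18] ≤ μ/a = (39/14)/18 = 13/84.
Numerically: ≈ 0.1548.
(Since a = 18 > μ = 2.7857, the bound 13/84 is < 1 and informative.)

P[X ≥ 18] ≤ 13/84 ≈ 0.1548.


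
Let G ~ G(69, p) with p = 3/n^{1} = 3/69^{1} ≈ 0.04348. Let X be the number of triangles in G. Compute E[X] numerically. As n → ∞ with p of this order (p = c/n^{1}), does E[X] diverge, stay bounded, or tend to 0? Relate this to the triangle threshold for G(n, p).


Number of potential triangles: C(69, 3) = 52394.
Each occurs with probability p³ ≈ (0.04348)³ ≈ 8.218953e-05.
By linearity: E[X] = C(69, 3)·p³ ≈ 52394 · 8.218953e-05 ≈ 4.3062.
Here α = 1, so p = 3/n is exactly at the triangle threshold p ~ 1/n. Asymptotically E[X] → c³/6 = 3³/6 = 9/2 ≈ 4.5000, a bounded constant. In this regime the triangle count is asymptotically Poisson(c³/6).

E[X] ≈ 4.3062; in regime p = Θ(1/n^{1}) E[X] stays bounded (at the triangle threshold p ~ 1/n).


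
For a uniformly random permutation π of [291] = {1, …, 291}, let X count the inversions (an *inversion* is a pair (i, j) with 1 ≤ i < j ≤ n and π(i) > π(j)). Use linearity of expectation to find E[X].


Write X = Σ X_I over the C(291, 2) = 42195 pairs i < j, with X_I the indicator of one inversion.
There are 42195 indicators.
For each fixed pair i < j, the values π(i) and π(j) are two distinct elements of {1, …, 291} in uniformly random order; by symmetry P[π(i) > π(j)] = 1/2.
By linearity: E[X] = 42195 · (1/2) = C(291, 2) · (1/2) = 42195/2 = 42195/2 ≈ 21097.5000.

E[X] = 42195/2 = 21097.5000.


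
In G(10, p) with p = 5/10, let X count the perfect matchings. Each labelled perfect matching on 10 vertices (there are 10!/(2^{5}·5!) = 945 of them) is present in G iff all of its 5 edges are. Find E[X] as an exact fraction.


K_10 has 10!/(2^{5}·5!) = 945 labelled perfect matchings.
For each such perfect matching H, let X_H = 1 if all 5 edges of H are present in G. Then P[X_H = 1] = p^{5} = (1/2)^{5} = 1/32.
By linearity of expectation: E[X] = Σ_H E[X_H] = 945 · p^{5} = 945 · 1/32 = 945/32.
Numerically: E[X] ≈ 29.53.

E[X] = 945 · (1/2)^{5} = 945/32 ≈ 29.53.


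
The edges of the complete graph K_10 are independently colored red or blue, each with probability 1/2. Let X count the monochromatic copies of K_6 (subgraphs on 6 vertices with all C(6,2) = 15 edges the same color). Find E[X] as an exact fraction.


Let X = Σ_S X_S over the C(10, 6) = 210 subsets S of size 6, where X_S = 1 if the K_6 on S is monochromatic.
For a fixed S, the K_6 on S has C(6, 2) = 15 edges. P[all 15 edges red] = (1/2)^15, and likewise for blue, so P[monochromatic] = 2·(1/2)^15 = 2^{1 − 15} = 1/16384.
Summing: E[X] = C(10, 6) · 2^{1 − 15} = 210 · 1/16384 = 105/8192.
Numerically: E[X] ≈ 0.0128.

E[X] = C(10,6)·2^(1−C(6,2)) = 105/8192 ≈ 0.0128.


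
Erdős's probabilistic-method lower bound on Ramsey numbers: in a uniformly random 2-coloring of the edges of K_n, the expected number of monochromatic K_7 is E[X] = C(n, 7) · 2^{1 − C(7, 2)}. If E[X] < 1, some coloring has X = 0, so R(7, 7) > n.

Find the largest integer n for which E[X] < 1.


We need C(n, 7) · 2^{1 − 21} < 1, i.e. C(n, 7) < 2^{21 − 1} = 1048576.
Check values of n near the boundary:
  n = 24: C(24, 7) = 346104; 346104 < 1048576? YES
  n = 25: C(25, 7) = 480700; 480700 < 1048576? YES
  n = 26: C(26, 7) = 657800; 657800 < 1048576? YES
  n = 27: C(27, 7) = 888030; 888030 < 1048576? YES
  n = 28: C(28, 7) = 1184040; 1184040 < 1048576? NO
  n = 29: C(29, 7) = 1560780; 1560780 < 1048576? NO
The largest n with C(n, 7) < 1048576 is n = 27 (where E[X] = 444015/524288 ≈ 0.8468914). Hence R(7, 7) > 27, i.e. R(7, 7) ≥ 28.

Largest n = 27; hence R(7, 7) > 27.


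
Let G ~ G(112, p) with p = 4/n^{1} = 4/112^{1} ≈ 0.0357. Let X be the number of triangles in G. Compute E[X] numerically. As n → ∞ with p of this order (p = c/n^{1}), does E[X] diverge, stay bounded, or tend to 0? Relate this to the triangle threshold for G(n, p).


Number of potential triangles: C(112, 3) = 227920.
Each occurs with probability p³ ≈ (0.0357)³ ≈ 4.55539e-05.
By linearity: E[X] = C(112, 3)·p³ ≈ 227920 · 4.55539e-05 ≈ 10.383.
Here α = 1, so p = 4/n is exactly at the triangle threshold p ~ 1/n. Asymptotically E[X] → c³/6 = 4³/6 = 32/3 ≈ 10.667, a bounded constant. In this regime the triangle count is asymptotically Poisson(c³/6).

E[X] ≈ 10.383; in regime p = Θ(1/n^{1}) E[X] stays bounded (at the triangle threshold p ~ 1/n).


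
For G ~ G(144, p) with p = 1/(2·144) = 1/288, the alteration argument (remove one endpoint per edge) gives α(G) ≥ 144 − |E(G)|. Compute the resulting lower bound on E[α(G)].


E[|E(G)|] = C(144, 2)·p = 10296 · (1/288) = 143/4.
E[α(G)] ≥ n − E[|E(G)|] = 144 − 143/4 = 433/4.
Numerically: ≈ 108.2500.
(This is only a lower bound; the true E[α(G)] may be larger.)

E[α(G)] ≥ 433/4 ≈ 108.2500.


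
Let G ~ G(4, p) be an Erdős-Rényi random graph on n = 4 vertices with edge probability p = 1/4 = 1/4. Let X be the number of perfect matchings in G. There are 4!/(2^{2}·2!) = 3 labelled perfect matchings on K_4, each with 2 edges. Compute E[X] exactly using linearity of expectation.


K_4 has 4!/(2^{2}·2!) = 3 labelled perfect matchings.
For each such perfect matching H, let X_H = 1 if all 2 edges of H are present in G. Then P[X_H = 1] = p^{2} = (1/4)^{2} = 1/16.
By linearity of expectation: E[X] = Σ_H E[X_H] = 3 · p^{2} = 3 · 1/16 = 3/16.
Numerically: E[X] ≈ 0.188.

E[X] = 3 · (1/4)^{2} = 3/16 ≈ 0.188.


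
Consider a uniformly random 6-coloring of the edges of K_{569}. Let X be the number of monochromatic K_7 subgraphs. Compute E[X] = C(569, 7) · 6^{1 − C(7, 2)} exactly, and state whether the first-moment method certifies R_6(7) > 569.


E[X] = C(569, 7) · 6^{1 − 21} = 3692032389858348 · 6^{−20} = 3692032389858348/3656158440062976.
As a reduced fraction: E[X] = 34185485091281/33853318889472 ≈ 1.0098119.
Is E[X] < 1? NO.
Since E[X] ≥ 1, the first-moment bound is inconclusive at n = 569; it does NOT by itself certify R_6(7) > 569.

E[X] = 34185485091281/33853318889472 ≈ 1.0098119; E[X] ≥ 1; first-moment method inconclusive here.


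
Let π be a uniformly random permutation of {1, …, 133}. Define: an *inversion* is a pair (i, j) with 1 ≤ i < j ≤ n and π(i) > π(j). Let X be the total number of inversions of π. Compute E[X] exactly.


Write X = Σ X_I over the C(133, 2) = 8778 pairs i < j, with X_I the indicator of one inversion.
There are 8778 indicators.
For each fixed pair i < j, the values π(i) and π(j) are two distinct elements of {1, …, 133} in uniformly random order; by symmetry P[π(i) > π(j)] = 1/2.
By linearity: E[X] = 8778 · (1/2) = C(133, 2) · (1/2) = 8778/2 = 4389 ≈ 4389.0000.

E[X] = 4389 = 4389.0000.


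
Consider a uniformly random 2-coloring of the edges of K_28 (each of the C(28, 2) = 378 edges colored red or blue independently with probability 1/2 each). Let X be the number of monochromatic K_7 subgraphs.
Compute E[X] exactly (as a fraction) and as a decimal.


Let X = Σ_S X_S over the C(28, 7) = 1184040 subsets S of size 7, where X_S = 1 if the K_7 on S is monochromatic.
For a fixed S, the K_7 on S has C(7, 2) = 21 edges. P[all 21 edges red] = (1/2)^21, and likewise for blue, so P[monochromatic] = 2·(1/2)^21 = 2^{1 − 21} = 1/1048576.
Summing: E[X] = C(28, 7) · 2^{1 − 21} = 1184040 · 1/1048576 = 148005/131072.
Numerically: E[X] ≈ 1.1292.

E[X] = C(28,7)·2^(1−C(7,2)) = 148005/131072 ≈ 1.1292.


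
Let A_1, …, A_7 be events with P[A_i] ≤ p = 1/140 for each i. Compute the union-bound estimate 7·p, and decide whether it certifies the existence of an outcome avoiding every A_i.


Union bound: P[∪_{i=1}^{7} A_i] ≤ Σ_i P[A_i] ≤ 7·p = 7·(1/140) = 1/20.
Numerically: 1/20 ≈ 0.05000.
Is 1/20 < 1? YES.
Since P[∪ A_i] ≤ 1/20 < 1, the complement has P[∩ A_i^c] ≥ 1 − 1/20 = 19/20 > 0, so some outcome avoids every A_i.

7·p = 1/20 ≈ 0.05000; existence CERTIFIED by the union bound.


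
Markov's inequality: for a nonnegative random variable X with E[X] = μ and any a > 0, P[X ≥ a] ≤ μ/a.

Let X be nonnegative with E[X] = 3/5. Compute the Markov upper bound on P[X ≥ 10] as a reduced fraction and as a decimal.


μ = E[X] = 3/5, a = 10.
Markov: P[X ≥ 10] ≤ μ/a = (3/5)/10 = 3/50.
Numerically: ≈ 0.0600.
(Since a = 10 > μ = 0.6000, the bound 3/50 is < 1 and informative.)

P[X ≥ 10] ≤ 3/50 ≈ 0.0600.


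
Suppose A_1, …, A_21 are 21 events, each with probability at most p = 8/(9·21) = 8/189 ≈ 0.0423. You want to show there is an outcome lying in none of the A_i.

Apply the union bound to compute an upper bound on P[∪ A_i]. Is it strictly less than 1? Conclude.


Union bound: P[∪_{i=1}^{21} A_i] ≤ Σ_i P[A_i] ≤ 21·p = 21·(8/189) = 8/9.
Numerically: 8/9 ≈ 0.8889.
Is 8/9 < 1? YES.
Since P[∪ A_i] ≤ 8/9 < 1, the complement has P[∩ A_i^c] ≥ 1 − 8/9 = 1/9 > 0, so some outcome avoids every A_i.

21·p = 8/9 ≈ 0.8889; existence CERTIFIED by the union bound.


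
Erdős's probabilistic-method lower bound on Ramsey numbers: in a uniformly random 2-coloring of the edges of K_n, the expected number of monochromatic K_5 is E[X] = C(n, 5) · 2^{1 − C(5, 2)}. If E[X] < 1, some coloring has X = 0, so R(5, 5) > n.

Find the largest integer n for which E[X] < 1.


We need C(n, 5) · 2^{1 − 10} < 1, i.e. C(n, 5) < 2^{10 − 1} = 512.
Check values of n near the boundary:
  n = 6: C(6, 5) = 6; 6 < 512? YES
  n = 7: C(7, 5) = 21; 21 < 512? YES
  n = 8: C(8, 5) = 56; 56 < 512? YES
  n = 9: C(9, 5) = 126; 126 < 512? YES
  n = 10: C(10, 5) = 252; 252 < 512? YES
  n = 11: C(11, 5) = 462; 462 < 512? YES
  n = 12: C(12, 5) = 792; 792 < 512? NO
  n = 13: C(13, 5) = 1287; 1287 < 512? NO
The largest n with C(n, 5) < 512 is n = 11 (where E[X] = 231/256 ≈ 0.902). Hence R(5, 5) > 11, i.e. R(5, 5) ≥ 12.

Largest n = 11; hence R(5, 5) > 11.


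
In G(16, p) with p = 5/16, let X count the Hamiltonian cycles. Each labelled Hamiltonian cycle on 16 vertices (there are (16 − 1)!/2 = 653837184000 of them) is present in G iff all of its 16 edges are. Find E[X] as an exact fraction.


K_16 has (16 − 1)!/2 = 653837184000 labelled Hamiltonian cycles.
For each such Hamiltonian cycle H, let X_H = 1 if all 16 edges of H are present in G. Then P[X_H = 1] = p^{16} = (5/16)^{16} = 152587890625/18446744073709551616.
Summing the indicators: E[X] = Σ_H E[X_H] = 653837184000 · p^{16} = 653837184000 · 152587890625/18446744073709551616 = 97429332733154296875/18014398509481984.
Numerically: E[X] ≈ 5408.

E[X] = 653837184000 · (5/16)^{16} = 97429332733154296875/18014398509481984 ≈ 5408.


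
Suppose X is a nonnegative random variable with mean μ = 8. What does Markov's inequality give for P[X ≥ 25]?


μ = E[X] = 8, a = 25.
Markov: P[X ≥ 25] ≤ μ/a = (8)/25 = 8/25.
Numerically: ≈ 0.320000.
(Since a = 25 > μ = 8.000000, the bound 8/25 is < 1 and informative.)

P[X ≥ 25] ≤ 8/25 ≈ 0.320000.


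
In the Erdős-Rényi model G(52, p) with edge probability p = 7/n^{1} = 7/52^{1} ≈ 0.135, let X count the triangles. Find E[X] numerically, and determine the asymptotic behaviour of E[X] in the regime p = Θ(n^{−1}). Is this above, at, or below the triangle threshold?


Number of potential triangles: C(52, 3) = 22100.
Each occurs with probability p³ ≈ (0.135)³ ≈ 2.43941e-03.
By linearity: E[X] = C(52, 3)·p³ ≈ 22100 · 2.43941e-03 ≈ 53.911.
Here α = 1, so p = 7/n is exactly at the triangle threshold p ~ 1/n. Asymptotically E[X] → c³/6 = 7³/6 = 343/6 ≈ 57.167, a bounded constant. In this regime the triangle count is asymptotically Poisson(c³/6).

E[X] ≈ 53.911; in regime p = Θ(1/n^{1}) E[X] stays bounded (at the triangle threshold p ~ 1/n).


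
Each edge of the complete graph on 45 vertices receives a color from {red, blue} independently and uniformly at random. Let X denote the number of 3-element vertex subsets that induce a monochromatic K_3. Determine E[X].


Let X = Σ_S X_S over the C(45, 3) = 14190 subsets S of size 3, where X_S = 1 if the K_3 on S is monochromatic.
For a fixed S, the K_3 on S has C(3, 2) = 3 edges. P[all 3 edges red] = (1/2)^3, and likewise for blue, so P[monochromatic] = 2·(1/2)^3 = 2^{1 − 3} = 1/4.
Summing: E[X] = C(45, 3) · 2^{1 − 3} = 14190 · 1/4 = 7095/2.
Numerically: E[X] ≈ 3547.500000.

E[X] = C(45,3)·2^(1−C(3,2)) = 7095/2 ≈ 3547.500000.


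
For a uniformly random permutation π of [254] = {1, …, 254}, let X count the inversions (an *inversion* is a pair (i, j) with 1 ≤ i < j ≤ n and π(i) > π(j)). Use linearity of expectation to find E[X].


Write X = Σ X_I over the C(254, 2) = 32131 pairs i < j, with X_I the indicator of one inversion.
There are 32131 indicators.
For each fixed pair i < j, the values π(i) and π(j) are two distinct elements of {1, …, 254} in uniformly random order; by symmetry P[π(i) > π(j)] = 1/2.
By linearity: E[X] = 32131 · (1/2) = C(254, 2) · (1/2) = 32131/2 = 32131/2 ≈ 16065.500000.

E[X] = 32131/2 = 16065.500000.


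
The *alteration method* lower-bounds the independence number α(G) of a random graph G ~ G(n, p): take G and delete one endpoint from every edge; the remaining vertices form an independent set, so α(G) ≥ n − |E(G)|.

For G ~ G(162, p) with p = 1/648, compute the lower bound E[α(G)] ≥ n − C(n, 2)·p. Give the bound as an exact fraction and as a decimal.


E[|E(G)|] = C(162, 2)·p = 13041 · (1/648) = 161/8.
E[α(G)] ≥ n − E[|E(G)|] = 162 − 161/8 = 1135/8.
Numerically: ≈ 141.87500.
(This is only a lower bound; the true E[α(G)] may be larger.)

E[α(G)] ≥ 1135/8 ≈ 141.87500.


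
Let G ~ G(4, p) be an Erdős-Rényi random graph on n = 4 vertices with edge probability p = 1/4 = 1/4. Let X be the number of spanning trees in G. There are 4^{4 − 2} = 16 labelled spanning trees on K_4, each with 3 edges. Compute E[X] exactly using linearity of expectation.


K_4 has 4^{4 − 2} = 16 labelled spanning trees.
For each such spanning tree H, let X_H = 1 if all 3 edges of H are present in G. Then P[X_H = 1] = p^{3} = (1/4)^{3} = 1/64.
By linearity of expectation: E[X] = Σ_H E[X_H] = 16 · p^{3} = 16 · 1/64 = 1/4.
Numerically: E[X] ≈ 0.25.

E[X] = 16 · (1/4)^{3} = 1/4 ≈ 0.25.


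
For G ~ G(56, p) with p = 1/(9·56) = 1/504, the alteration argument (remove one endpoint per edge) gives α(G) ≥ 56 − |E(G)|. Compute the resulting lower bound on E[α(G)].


E[|E(G)|] = C(56, 2)·p = 1540 · (1/504) = 55/18.
E[α(G)] ≥ n − E[|E(G)|] = 56 − 55/18 = 953/18.
Numerically: ≈ 52.944444.
(This is only a lower bound; the true E[α(G)] may be larger.)

E[α(G)] ≥ 953/18 ≈ 52.944444.


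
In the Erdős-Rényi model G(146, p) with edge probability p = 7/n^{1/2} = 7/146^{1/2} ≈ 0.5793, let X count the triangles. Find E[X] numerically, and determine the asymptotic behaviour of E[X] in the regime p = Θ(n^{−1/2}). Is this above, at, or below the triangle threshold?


Number of potential triangles: C(146, 3) = 508080.
Each occurs with probability p³ ≈ (0.5793)³ ≈ 1.944307e-01.
By linearity: E[X] = C(146, 3)·p³ ≈ 508080 · 1.944307e-01 ≈ 98786.3493.
Since α = 1/2 < 1, p = c/n^{1/2} ≫ 1/n is above the triangle threshold p ~ 1/n. Asymptotically E[X] ~ (c³/6)·n^{3(1−α)} = (7³/6)·n^{1.5} → ∞; triangles are abundant w.h.p.

E[X] ≈ 98786.3493; in regime p = Θ(1/n^{1/2}) E[X] diverges (above the triangle threshold p ~ 1/n).


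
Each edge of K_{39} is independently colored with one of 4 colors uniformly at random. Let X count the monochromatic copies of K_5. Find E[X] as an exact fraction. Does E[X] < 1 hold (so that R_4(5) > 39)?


E[X] = C(39, 5) · 4^{1 − 10} = 575757 · 4^{−9} = 575757/262144.
As a reduced fraction: E[X] = 575757/262144 ≈ 2.1963387.
Is E[X] < 1? NO.
Since E[X] ≥ 1, the first-moment bound is inconclusive at n = 39; it does NOT by itself certify R_4(5) > 39.

E[X] = 575757/262144 ≈ 2.1963387; E[X] ≥ 1; first-moment method inconclusive here.


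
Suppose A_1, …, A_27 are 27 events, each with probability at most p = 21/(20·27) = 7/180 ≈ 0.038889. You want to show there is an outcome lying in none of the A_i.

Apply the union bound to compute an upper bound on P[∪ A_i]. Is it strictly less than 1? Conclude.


Union bound: P[∪_{i=1}^{27} A_i] ≤ Σ_i P[A_i] ≤ 27·p = 27·(7/180) = 21/20.
Numerically: 21/20 ≈ 1.050000.
Is 21/20 < 1? NO.
Since the bound 21/20 is ≥ 1, the union bound is uninformative here; it does NOT by itself certify existence.

27·p = 21/20 ≈ 1.050000; existence NOT certified by the union bound.


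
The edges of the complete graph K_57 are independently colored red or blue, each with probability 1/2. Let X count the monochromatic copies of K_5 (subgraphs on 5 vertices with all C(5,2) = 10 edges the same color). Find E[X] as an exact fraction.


Let X = Σ_S X_S over the C(57, 5) = 4187106 subsets S of size 5, where X_S = 1 if the K_5 on S is monochromatic.
For a fixed S, the K_5 on S has C(5, 2) = 10 edges. P[all 10 edges red] = (1/2)^10, and likewise for blue, so P[monochromatic] = 2·(1/2)^10 = 2^{1 − 10} = 1/512.
By linearity of expectation: E[X] = C(57, 5) · 2^{1 − 10} = 4187106 · 1/512 = 2093553/256.
Numerically: E[X] ≈ 8177.941406.

E[X] = C(57,5)·2^(1−C(5,2)) = 2093553/256 ≈ 8177.941406.


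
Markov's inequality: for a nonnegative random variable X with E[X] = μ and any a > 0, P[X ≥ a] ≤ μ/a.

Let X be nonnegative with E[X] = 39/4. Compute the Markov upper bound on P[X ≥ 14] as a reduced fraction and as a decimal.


μ = E[X] = 39/4, a = 14.
Markov: P[X ≥ 14] ≤ μ/a = (39/4)/14 = 39/56.
Numerically: ≈ 0.696429.
(Since a = 14 > μ = 9.750000, the bound 39/56 is < 1 and informative.)

P[X ≥ 14] ≤ 39/56 ≈ 0.696429.


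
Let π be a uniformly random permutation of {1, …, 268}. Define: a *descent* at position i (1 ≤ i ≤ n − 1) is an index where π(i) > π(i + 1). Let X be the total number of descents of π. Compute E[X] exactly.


Write X = Σ X_I over i = 1, …, 267, with X_I the indicator of one descent.
There are 267 indicators.
For each fixed i, the pair (π(i), π(i+1)) is a uniformly random ordered pair of distinct values from {1, …, 268}; by symmetry P[π(i) > π(i+1)] = 1/2.
By linearity: E[X] = 267 · (1/2) = (268 − 1) · (1/2) = 267/2 ≈ 133.500.

E[X] = 267/2 = 133.500.


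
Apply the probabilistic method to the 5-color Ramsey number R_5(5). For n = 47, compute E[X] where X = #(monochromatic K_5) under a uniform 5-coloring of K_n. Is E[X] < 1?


E[X] = C(47, 5) · 5^{1 − 10} = 1533939 · 5^{−9} = 1533939/1953125.
As a reduced fraction: E[X] = 1533939/1953125 ≈ 0.7854.
Is E[X] < 1? YES.
Since E[X] < 1, there exists a 5-coloring of K_{47} with no monochromatic K_5; hence R_5(5) > 47.

E[X] = 1533939/1953125 ≈ 0.7854; E[X] < 1, so R_5(5) > 47.


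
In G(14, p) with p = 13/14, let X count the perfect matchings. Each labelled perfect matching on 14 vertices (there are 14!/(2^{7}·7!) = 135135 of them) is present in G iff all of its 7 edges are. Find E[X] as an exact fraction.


K_14 has 14!/(2^{7}·7!) = 135135 labelled perfect matchings.
For each such perfect matching H, let X_H = 1 if all 7 edges of H are present in G. Then P[X_H = 1] = p^{7} = (13/14)^{7} = 62748517/105413504.
By linearity: E[X] = Σ_H E[X_H] = 135135 · p^{7} = 135135 · 62748517/105413504 = 1211360120685/15059072.
Numerically: E[X] ≈ 8.044e+04.

E[X] = 135135 · (13/14)^{7} = 1211360120685/15059072 ≈ 8.044e+04.


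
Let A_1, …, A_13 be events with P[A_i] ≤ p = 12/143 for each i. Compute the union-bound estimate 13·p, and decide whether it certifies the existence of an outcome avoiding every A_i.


Union bound: P[∪_{i=1}^{13} A_i] ≤ Σ_i P[A_i] ≤ 13·p = 13·(12/143) = 12/11.
Numerically: 12/11 ≈ 1.091.
Is 12/11 < 1? NO.
Since the bound 12/11 is ≥ 1, the union bound is uninformative here; it does NOT by itself certify existence.

13·p = 12/11 ≈ 1.091; existence NOT certified by the union bound.


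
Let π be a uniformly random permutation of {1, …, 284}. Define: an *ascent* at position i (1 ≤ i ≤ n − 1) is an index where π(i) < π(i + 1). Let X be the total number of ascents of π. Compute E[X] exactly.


Write X = Σ X_I over i = 1, …, 283, with X_I the indicator of one ascent.
There are 283 indicators.
For each fixed i, the pair (π(i), π(i+1)) is a uniformly random ordered pair of distinct values from {1, …, 284}; by symmetry P[π(i) < π(i+1)] = 1/2.
By linearity: E[X] = 283 · (1/2) = (284 − 1) · (1/2) = 283/2 ≈ 141.50000.

E[X] = 283/2 = 141.50000.
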